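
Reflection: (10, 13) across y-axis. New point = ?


Reflection rule for y-axis: (-x, y)
(10, 13) -> (-10, 13)

(-10, 13)


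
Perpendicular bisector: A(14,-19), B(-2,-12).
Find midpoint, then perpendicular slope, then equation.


Midpoint = (6, -15.5)
Slope of AB = dy/dx = 7/(-16) = -0.4375
Perp slope = -dx/dy = 16/7 = 2.2857
b = My - (perp slope)*Mx = -15.5 + (-16*6)/7 = -15.5 - 13.7143 = -29.2143

y = 2.2857x - 29.2143


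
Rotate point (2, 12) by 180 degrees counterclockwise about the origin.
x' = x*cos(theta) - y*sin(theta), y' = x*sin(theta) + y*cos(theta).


cos(180) = -1, sin(180) = 0
x' = 2*(-1) - 12*0 = -2
y' = 2*0 + 12*(-1) = -12

(-2, -12)


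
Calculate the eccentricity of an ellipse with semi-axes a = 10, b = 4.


c = sqrt(100-16) = sqrt(84) = 9.1652
e = c/a = sqrt(84)/10 = 0.9165

e = 0.9165


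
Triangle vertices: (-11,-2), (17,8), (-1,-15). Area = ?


-11*(8+ 15) = -253
17*(-15+ 2) = -221
-1*(-2-8) = 10
sum = -464
Area = |-464|/2 = 232.0000

232.0000 sq units


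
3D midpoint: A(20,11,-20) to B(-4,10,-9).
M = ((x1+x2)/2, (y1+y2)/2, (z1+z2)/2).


Mx = (20- 4)/2 = 8.0000
My = (11+10)/2 = 10.5000
Mz = (-20- 9)/2 = -14.5000

M = (8.0000, 10.5000, -14.5000)


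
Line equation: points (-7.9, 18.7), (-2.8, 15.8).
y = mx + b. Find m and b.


m = (-2.9)/(5.1) = -0.5686
b = y1 - m*x1 = 18.7 - (-2.9*(-7.9))/(5.1) = 18.7 - 4.4922 = 14.2078

y = -0.5686x + 14.2078


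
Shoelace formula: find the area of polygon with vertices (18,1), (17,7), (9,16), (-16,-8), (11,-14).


sum(xi*y_{i+1}) = 18*7 + 17*16 + 9*(-8) - 16*(-14) + 11*1 = 561
sum(yi*x_{i+1}) = 1*17 + 7*9 + 16*(-16) - 8*11 - 14*18 = -516
Area = |561 + 516|/2 = 1077/2 = 538.5000

538.5000 sq units


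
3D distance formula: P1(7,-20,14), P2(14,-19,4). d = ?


dx=7, dy=1, dz=-10
d = sqrt(49+1+100) = sqrt(150) = 12.2474

12.2474


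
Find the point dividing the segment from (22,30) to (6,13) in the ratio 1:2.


Px = (1*6 + 2*22)/3 = 50/3 = 16.6667
Py = (1*13 + 2*30)/3 = 73/3 = 24.3333

P = (16.6667, 24.3333)


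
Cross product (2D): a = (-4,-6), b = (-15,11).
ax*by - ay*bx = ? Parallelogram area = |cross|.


cross = -4*11 + 6*(-15) = -44 - 90 = -134
Parallelogram area = |-134| = 134

cross = -134, parallelogram area = 134


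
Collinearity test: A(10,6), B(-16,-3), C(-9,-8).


10*(-3+ 8) - 16*(-8-6) - 9*(6+ 3)
= 50 + 224 - 81 = 193

No, not collinear (determinant = 193)


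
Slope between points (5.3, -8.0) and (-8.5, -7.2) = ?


dy = -7.2 + 8.0 = 0.8
dx = -8.5 - 5.3 = -13.8
m = 0.8/(-13.8) = -0.0580

m = -0.0580


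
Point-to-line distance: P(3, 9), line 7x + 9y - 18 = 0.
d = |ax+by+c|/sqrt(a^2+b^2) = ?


|7*3 + 9*9 - 18| = |84| = 84
sqrt(49 + 81) = sqrt(130) = 11.4018
d = 84/sqrt(130) = 7.3673

7.3673


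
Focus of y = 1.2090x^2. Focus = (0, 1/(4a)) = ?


a = 1.2090
4a = 4.8360
focus = (0, 1/4.8360) = (0, 0.2068)

Focus = (0, 0.2068)


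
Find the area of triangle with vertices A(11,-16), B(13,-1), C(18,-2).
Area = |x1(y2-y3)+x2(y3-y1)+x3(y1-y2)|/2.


11*(-1+ 2) = 11
13*(-2+ 16) = 182
18*(-16+ 1) = -270
sum = -77
Area = |-77|/2 = 38.5000

38.5000 sq units


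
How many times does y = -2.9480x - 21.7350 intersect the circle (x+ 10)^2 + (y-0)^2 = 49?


Substitute y = -2.9480x - 21.7350: (x+ 10)^2 + (-2.9480x- 21.7350-0)^2 = 49
Expand to Ax^2 + Bx + C = 0, where b-k = -21.735
A = 1+m^2 = 9.690704
B = 2(m(b-k) - h) = 2(-2.9480*(-21.735) + 10) = 148.14956
C = h^2 + (b-k)^2 - r^2 = 100 + 472.410225 - 49 = 523.410225
disc = B^2-4AC = 21948.2921 - 20288.8542 = 1659.4379
disc > 0

2 intersection points


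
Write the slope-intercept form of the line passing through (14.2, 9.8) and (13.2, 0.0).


m = (-9.8)/(-1.0) = 9.8000
b = y1 - m*x1 = 9.8 - (-9.8*14.2)/(-1.0) = 9.8 - 139.1600 = -129.3600

y = 9.8000x - 129.3600


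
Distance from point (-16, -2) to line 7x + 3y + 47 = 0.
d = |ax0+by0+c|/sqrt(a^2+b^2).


|7*(-16) + 3*(-2) + 47| = |-71| = 71
sqrt(49 + 9) = sqrt(58) = 7.6158
d = 71/sqrt(58) = 9.3228

9.3228


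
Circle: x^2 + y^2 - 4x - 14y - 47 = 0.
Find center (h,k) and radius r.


h = -D/2 = 4/2 = 2
k = -E/2 = 14/2 = 7
r^2 = h^2 + k^2 - F = 4 + 49 + 47 = 100
r = 10

Center (2, 7), radius = 10


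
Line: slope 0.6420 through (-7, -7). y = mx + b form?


y + 7 = 0.6420(x + 7)
y = 0.6420x - 7 - 0.6420*(-7)
y = 0.6420x - 2.5060

y = 0.6420x - 2.5060


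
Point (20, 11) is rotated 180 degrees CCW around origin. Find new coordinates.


cos(180) = -1, sin(180) = 0
x' = 20*(-1) - 11*0 = -20
y' = 20*0 + 11*(-1) = -11

(-20, -11)


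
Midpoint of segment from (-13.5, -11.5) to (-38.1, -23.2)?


Mx = (-13.5 - 38.1)/2 = -51.6/2 = -25.8000
My = (-11.5 - 23.2)/2 = -34.7/2 = -17.3500

(-25.8000, -17.3500)


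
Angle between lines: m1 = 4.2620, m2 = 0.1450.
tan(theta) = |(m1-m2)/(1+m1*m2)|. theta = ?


m1-m2 = 4.117
1+m1*m2 = 1.61799
tan(theta) = |4.117/1.61799| = 2.544515
theta = arctan(|4.117/1.61799|) = 68.5451 degrees (acute angle)

68.5451 degrees


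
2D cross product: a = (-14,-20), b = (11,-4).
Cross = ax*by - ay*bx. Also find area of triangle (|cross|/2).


cross = -14*(-4) + 20*11 = 56 + 220 = 276
Triangle area = |276|/2 = 276/2 = 138.0000

cross = 276, triangle area = 138.0000


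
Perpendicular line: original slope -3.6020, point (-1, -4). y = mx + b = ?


Perpendicular slope = -1/m1 = -1/(-3.6020) = 0.2776
b2 = y0 - m2*x0 = -4 - 1/(-3.6020) = -4 + 0.2776 = -3.7224

y = 0.2776x - 3.7224


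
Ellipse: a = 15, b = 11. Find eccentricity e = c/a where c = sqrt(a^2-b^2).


c = sqrt(225-121) = sqrt(104) = 10.1980
e = c/a = sqrt(104)/15 = 0.6799

e = 0.6799


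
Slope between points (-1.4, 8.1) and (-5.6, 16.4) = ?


dy = 16.4 - 8.1 = 8.3
dx = -5.6 + 1.4 = -4.2
m = 8.3/(-4.2) = -1.9762

m = -1.9762


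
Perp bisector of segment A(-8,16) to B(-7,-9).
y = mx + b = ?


Midpoint = (-7.5, 3.5)
Slope of AB = dy/dx = -25/1 = -25.0000
Perp slope = -dx/dy = 1/25 = 0.0400
b = My - (perp slope)*Mx = 3.5 + (1*(-7.5))/(-25) = 3.5 + 0.3000 = 3.8000

y = 0.0400x + 3.8000


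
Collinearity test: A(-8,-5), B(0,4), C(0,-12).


-8*(4+ 12) + 0*(-12+ 5) + 0*(-5-4)
= -128 + 0 + 0 = -128

No, not collinear (determinant = -128)


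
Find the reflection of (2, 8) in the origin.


Reflection rule for origin: (-x, -y)
(2, 8) -> (-2, -8)

(-2, -8)


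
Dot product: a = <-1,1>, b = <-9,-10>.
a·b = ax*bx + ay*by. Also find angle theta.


a·b = -1*(-9) + 1*(-10) = 9 - 10 = -1
|a| = sqrt(1+1) = 1.4142
|b| = sqrt(81+100) = 13.4536
cos(theta) = -1/(sqrt(2)*sqrt(181)) = -1/sqrt(362) = -0.052559
theta = arccos(-1/sqrt(362)) = 93.0128 degrees

a·b = -1, theta = 93.0128 deg


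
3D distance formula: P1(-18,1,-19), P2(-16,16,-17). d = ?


dx=2, dy=15, dz=2
d = sqrt(4+225+4) = sqrt(233) = 15.2643

15.2643


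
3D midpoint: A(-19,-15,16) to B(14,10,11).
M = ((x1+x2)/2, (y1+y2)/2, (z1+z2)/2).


Mx = (-19+14)/2 = -2.5000
My = (-15+10)/2 = -2.5000
Mz = (16+11)/2 = 13.5000

M = (-2.5000, -2.5000, 13.5000)


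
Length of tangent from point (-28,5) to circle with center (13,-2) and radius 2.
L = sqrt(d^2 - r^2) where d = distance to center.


d = sqrt((-28-13)^2 + (5+ 2)^2) = sqrt(1681+49) = 41.5933
L = sqrt(1730.0000 - 4) = sqrt(1726.0000) = 41.5452

41.5452


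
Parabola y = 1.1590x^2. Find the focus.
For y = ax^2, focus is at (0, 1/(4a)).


a = 1.1590
4a = 4.6360
focus = (0, 1/4.6360) = (0, 0.2157)

Focus = (0, 0.2157)


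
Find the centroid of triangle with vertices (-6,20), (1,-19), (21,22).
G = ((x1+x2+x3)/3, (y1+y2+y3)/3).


Gx = (-6+1+21)/3 = 16/3 = 5.3333
Gy = (20- 19+22)/3 = 23/3 = 7.6667

G = (5.3333, 7.6667)


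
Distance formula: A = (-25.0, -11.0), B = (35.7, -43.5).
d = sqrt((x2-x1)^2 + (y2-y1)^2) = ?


dx = 35.7 + 25.0 = 60.7
dy = -43.5 + 11.0 = -32.5
d = sqrt(3684.49 + 1056.25) = sqrt(4740.74) = 68.8530

68.8530


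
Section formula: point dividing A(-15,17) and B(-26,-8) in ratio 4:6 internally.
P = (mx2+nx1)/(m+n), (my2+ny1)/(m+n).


Px = (4*(-26) + 6*(-15))/10 = -194/10 = -19.4000
Py = (4*(-8) + 6*17)/10 = 70/10 = 7.0000

P = (-19.4000, 7.0000)


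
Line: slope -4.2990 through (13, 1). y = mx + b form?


y - 1 = -4.2990(x - 13)
y = -4.2990x + 1 + 4.2990*13
y = -4.2990x + 56.8870

y = -4.2990x + 56.8870


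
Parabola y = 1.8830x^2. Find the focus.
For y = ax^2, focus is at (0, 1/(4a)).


a = 1.8830
4a = 7.5320
focus = (0, 1/7.5320) = (0, 0.1328)

Focus = (0, 0.1328)


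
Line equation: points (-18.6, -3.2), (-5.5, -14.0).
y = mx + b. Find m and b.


m = (-10.8)/(13.1) = -0.8244
b = y1 - m*x1 = -3.2 - (-10.8*(-18.6))/(13.1) = -3.2 - 15.3344 = -18.5344

y = -0.8244x - 18.5344


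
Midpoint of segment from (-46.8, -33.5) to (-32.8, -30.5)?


Mx = (-46.8 - 32.8)/2 = -79.6/2 = -39.8000
My = (-33.5 - 30.5)/2 = -64.0/2 = -32.0000

(-39.8000, -32.0000)


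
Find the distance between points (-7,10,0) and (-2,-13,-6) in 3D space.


dx=5, dy=-23, dz=-6
d = sqrt(25+529+36) = sqrt(590) = 24.2899

24.2899


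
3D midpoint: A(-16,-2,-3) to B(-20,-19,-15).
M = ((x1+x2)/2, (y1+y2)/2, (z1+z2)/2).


Mx = (-16- 20)/2 = -18.0000
My = (-2- 19)/2 = -10.5000
Mz = (-3- 15)/2 = -9.0000

M = (-18.0000, -10.5000, -9.0000)


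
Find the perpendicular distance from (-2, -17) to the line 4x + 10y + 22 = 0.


|4*(-2) + 10*(-17) + 22| = |-156| = 156
sqrt(16 + 100) = sqrt(116) = 10.7703
d = 156/sqrt(116) = 14.4842

14.4842


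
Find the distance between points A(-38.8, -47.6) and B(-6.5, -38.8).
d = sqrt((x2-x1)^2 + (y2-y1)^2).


dx = -6.5 + 38.8 = 32.3
dy = -38.8 + 47.6 = 8.8
d = sqrt(1043.29 + 77.44) = sqrt(1120.73) = 33.4773

33.4773


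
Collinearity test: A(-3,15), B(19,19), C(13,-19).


-3*(19+ 19) + 19*(-19-15) + 13*(15-19)
= -114 - 646 - 52 = -812

No, not collinear (determinant = -812)


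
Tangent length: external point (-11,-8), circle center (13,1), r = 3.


d = sqrt((-11-13)^2 + (-8-1)^2) = sqrt(576+81) = 25.6320
L = sqrt(657.0000 - 9) = sqrt(648.0000) = 25.4558

25.4558


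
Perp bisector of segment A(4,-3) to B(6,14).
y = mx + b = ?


Midpoint = (5, 5.5)
Slope of AB = dy/dx = 17/2 = 8.5000
Perp slope = -dx/dy = -2/17 = -0.1176
b = My - (perp slope)*Mx = 5.5 + (2*5)/17 = 5.5 + 0.5882 = 6.0882

y = -0.1176x + 6.0882


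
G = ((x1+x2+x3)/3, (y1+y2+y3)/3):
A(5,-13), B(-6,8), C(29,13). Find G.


Gx = (5- 6+29)/3 = 28/3 = 9.3333
Gy = (-13+8+13)/3 = 8/3 = 2.6667

G = (9.3333, 2.6667)


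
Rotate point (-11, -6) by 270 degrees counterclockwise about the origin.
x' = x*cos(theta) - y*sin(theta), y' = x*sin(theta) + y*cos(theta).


cos(270) = 0, sin(270) = -1
x' = -11*0 + 6*(-1) = -6
y' = -11*(-1) - 6*0 = 11

(-6, 11)


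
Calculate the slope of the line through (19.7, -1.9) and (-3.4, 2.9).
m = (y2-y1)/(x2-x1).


dy = 2.9 + 1.9 = 4.8
dx = -3.4 - 19.7 = -23.1
m = 4.8/(-23.1) = -0.2078

m = -0.2078


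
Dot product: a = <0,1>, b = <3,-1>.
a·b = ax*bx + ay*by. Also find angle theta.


a·b = 0*3 + 1*(-1) = 0 - 1 = -1
|a| = sqrt(0+1) = 1.0000
|b| = sqrt(9+1) = 3.1623
cos(theta) = -1/(sqrt(1)*sqrt(10)) = -1/sqrt(10) = -0.316228
theta = arccos(-1/sqrt(10)) = 108.4349 degrees

a·b = -1, theta = 108.4349 deg


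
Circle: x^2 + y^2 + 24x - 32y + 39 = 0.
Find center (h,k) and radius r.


h = -D/2 = -24/2 = -12
k = -E/2 = 32/2 = 16
r^2 = h^2 + k^2 - F = 144 + 256 - 39 = 361
r = 19

Center (-12, 16), radius = 19


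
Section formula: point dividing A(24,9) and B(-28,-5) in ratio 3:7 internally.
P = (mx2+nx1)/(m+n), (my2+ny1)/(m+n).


Px = (3*(-28) + 7*24)/10 = 84/10 = 8.4000
Py = (3*(-5) + 7*9)/10 = 48/10 = 4.8000

P = (8.4000, 4.8000)


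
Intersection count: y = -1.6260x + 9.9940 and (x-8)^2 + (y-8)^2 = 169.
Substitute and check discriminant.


Substitute y = -1.6260x + 9.9940: (x-8)^2 + (-1.6260x+9.9940-8)^2 = 169
Expand to Ax^2 + Bx + C = 0, where b-k = 1.994
A = 1+m^2 = 3.643876
B = 2(m(b-k) - h) = 2(-1.6260*1.994 - 8) = -22.484488
C = h^2 + (b-k)^2 - r^2 = 64 + 3.976036 - 169 = -101.023964
disc = B^2-4AC = 505.5522 + 1472.4752 = 1978.0274
disc > 0

2 intersection points


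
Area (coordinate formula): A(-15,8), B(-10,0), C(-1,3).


-15*(0-3) = 45
-10*(3-8) = 50
-1*(8-0) = -8
sum = 87
Area = |87|/2 = 43.5000

43.5000 sq units


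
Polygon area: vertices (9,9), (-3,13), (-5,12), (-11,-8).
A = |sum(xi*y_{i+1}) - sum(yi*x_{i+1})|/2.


sum(xi*y_{i+1}) = 9*13 - 3*12 - 5*(-8) - 11*9 = 22
sum(yi*x_{i+1}) = 9*(-3) + 13*(-5) + 12*(-11) - 8*9 = -296
Area = |22 + 296|/2 = 318/2 = 159.0000

159.0000 sq units


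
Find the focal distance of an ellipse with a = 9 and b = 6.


c^2 = 9^2 - 6^2 = 81 - 36 = 45
c = sqrt(45) = 6.7082

c = 6.7082


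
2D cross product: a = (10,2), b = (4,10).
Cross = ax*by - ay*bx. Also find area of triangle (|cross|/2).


cross = 10*10 - 2*4 = 100 - 8 = 92
Triangle area = |92|/2 = 92/2 = 46.0000

cross = 92, triangle area = 46.0000


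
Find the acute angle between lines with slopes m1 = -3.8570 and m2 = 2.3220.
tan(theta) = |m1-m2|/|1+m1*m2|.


m1-m2 = -6.179
1+m1*m2 = -7.955954
tan(theta) = |-6.179/(-7.955954)| = 0.776651
theta = arctan(|-6.179/(-7.955954)|) = 37.8347 degrees (acute angle)

37.8347 degrees


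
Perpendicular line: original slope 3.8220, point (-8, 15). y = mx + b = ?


Perpendicular slope = -1/m1 = -1/3.8220 = -0.2616
b2 = y0 - m2*x0 = 15 - 8/3.8220 = 15 - 2.0931 = 12.9069

y = -0.2616x + 12.9069


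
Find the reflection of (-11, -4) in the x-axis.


Reflection rule for x-axis: (x, -y)
(-11, -4) -> (-11, 4)

(-11, 4)


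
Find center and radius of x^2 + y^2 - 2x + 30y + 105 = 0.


h = -D/2 = 2/2 = 1
k = -E/2 = -30/2 = -15
r^2 = h^2 + k^2 - F = 1 + 225 - 105 = 121
r = 11

Center (1, -15), radius = 11


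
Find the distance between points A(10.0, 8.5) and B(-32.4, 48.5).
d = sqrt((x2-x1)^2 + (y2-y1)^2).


dx = -32.4 - 10.0 = -42.4
dy = 48.5 - 8.5 = 40.0
d = sqrt(1797.76 + 1600.0) = sqrt(3397.76) = 58.2903

58.2903


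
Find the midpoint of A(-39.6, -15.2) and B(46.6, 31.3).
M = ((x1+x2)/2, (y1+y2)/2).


Mx = (-39.6 + 46.6)/2 = 7.0/2 = 3.5000
My = (-15.2 + 31.3)/2 = 16.1/2 = 8.0500

(3.5000, 8.0500)


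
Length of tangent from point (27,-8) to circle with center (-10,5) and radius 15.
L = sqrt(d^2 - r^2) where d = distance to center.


d = sqrt((27+ 10)^2 + (-8-5)^2) = sqrt(1369+169) = 39.2173
L = sqrt(1538.0000 - 225) = sqrt(1313.0000) = 36.2353

36.2353


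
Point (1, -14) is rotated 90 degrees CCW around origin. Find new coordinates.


cos(90) = 0, sin(90) = 1
x' = 1*0 + 14*1 = 14
y' = 1*1 - 14*0 = 1

(14, 1)


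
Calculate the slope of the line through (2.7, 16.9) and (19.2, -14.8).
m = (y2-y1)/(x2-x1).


dy = -14.8 - 16.9 = -31.7
dx = 19.2 - 2.7 = 16.5
m = -31.7/16.5 = -1.9212

m = -1.9212


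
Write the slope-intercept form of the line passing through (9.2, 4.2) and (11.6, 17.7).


m = (13.5)/(2.4) = 5.6250
b = y1 - m*x1 = 4.2 - (13.5*9.2)/(2.4) = 4.2 - 51.7500 = -47.5500

y = 5.6250x - 47.5500


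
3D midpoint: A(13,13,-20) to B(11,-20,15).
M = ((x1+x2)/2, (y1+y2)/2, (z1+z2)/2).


Mx = (13+11)/2 = 12.0000
My = (13- 20)/2 = -3.5000
Mz = (-20+15)/2 = -2.5000

M = (12.0000, -3.5000, -2.5000)


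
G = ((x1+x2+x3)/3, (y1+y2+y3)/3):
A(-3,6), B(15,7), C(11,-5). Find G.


Gx = (-3+15+11)/3 = 23/3 = 7.6667
Gy = (6+7- 5)/3 = 8/3 = 2.6667

G = (7.6667, 2.6667)


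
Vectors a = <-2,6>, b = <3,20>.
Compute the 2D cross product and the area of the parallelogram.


cross = -2*20 - 6*3 = -40 - 18 = -58
Parallelogram area = |-58| = 58

cross = -58, parallelogram area = 58


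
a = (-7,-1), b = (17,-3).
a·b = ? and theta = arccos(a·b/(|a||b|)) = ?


a·b = -7*17 - 1*(-3) = -119 + 3 = -116
|a| = sqrt(49+1) = 7.0711
|b| = sqrt(289+9) = 17.2627
cos(theta) = -116/(sqrt(50)*sqrt(298)) = -116/sqrt(14900) = -0.950309
theta = arccos(-116/sqrt(14900)) = 161.8619 degrees

a·b = -116, theta = 161.8619 deg


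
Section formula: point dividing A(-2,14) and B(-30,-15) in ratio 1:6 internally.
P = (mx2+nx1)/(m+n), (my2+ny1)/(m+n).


Px = (1*(-30) + 6*(-2))/7 = -42/7 = -6.0000
Py = (1*(-15) + 6*14)/7 = 69/7 = 9.8571

P = (-6.0000, 9.8571)


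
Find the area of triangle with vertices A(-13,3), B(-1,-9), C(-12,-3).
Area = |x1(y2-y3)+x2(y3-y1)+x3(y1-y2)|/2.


-13*(-9+ 3) = 78
-1*(-3-3) = 6
-12*(3+ 9) = -144
sum = -60
Area = |-60|/2 = 30.0000

30.0000 sq units


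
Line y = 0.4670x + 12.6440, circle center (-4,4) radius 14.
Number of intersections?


Substitute y = 0.4670x + 12.6440: (x+ 4)^2 + (0.4670x+12.6440-4)^2 = 196
Expand to Ax^2 + Bx + C = 0, where b-k = 8.644
A = 1+m^2 = 1.218089
B = 2(m(b-k) - h) = 2(0.4670*8.644 + 4) = 16.073496
C = h^2 + (b-k)^2 - r^2 = 16 + 74.718736 - 196 = -105.281264
disc = B^2-4AC = 258.3573 + 512.9678 = 771.3251
disc > 0

2 intersection points


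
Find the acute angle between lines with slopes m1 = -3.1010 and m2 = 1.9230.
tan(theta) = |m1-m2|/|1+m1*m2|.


m1-m2 = -5.024
1+m1*m2 = -4.963223
tan(theta) = |-5.024/(-4.963223)| = 1.012245
theta = arctan(|-5.024/(-4.963223)|) = 45.3487 degrees (acute angle)

45.3487 degrees


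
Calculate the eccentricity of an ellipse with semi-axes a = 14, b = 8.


c = sqrt(196-64) = sqrt(132) = 11.4891
e = c/a = sqrt(132)/14 = 0.8207

e = 0.8207


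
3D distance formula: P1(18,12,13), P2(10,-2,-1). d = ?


dx=-8, dy=-14, dz=-14
d = sqrt(64+196+196) = sqrt(456) = 21.3542

21.3542


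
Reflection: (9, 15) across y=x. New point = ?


Reflection rule for y=x: (y, x)
(9, 15) -> (15, 9)

(15, 9)


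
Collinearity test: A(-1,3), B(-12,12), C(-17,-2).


-1*(12+ 2) - 12*(-2-3) - 17*(3-12)
= -14 + 60 + 153 = 199

No, not collinear (determinant = 199)


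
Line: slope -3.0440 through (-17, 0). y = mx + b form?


y - 0 = -3.0440(x + 17)
y = -3.0440x + 0 + 3.0440*(-17)
y = -3.0440x - 51.7480

y = -3.0440x - 51.7480


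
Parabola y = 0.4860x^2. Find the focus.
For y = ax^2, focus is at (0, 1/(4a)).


a = 0.4860
4a = 1.9440
focus = (0, 1/1.9440) = (0, 0.5144)

Focus = (0, 0.5144)


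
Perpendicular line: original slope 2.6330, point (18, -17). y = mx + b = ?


Perpendicular slope = -1/m1 = -1/2.6330 = -0.3798
b2 = y0 - m2*x0 = -17 + 18/2.6330 = -17 + 6.8363 = -10.1637

y = -0.3798x - 10.1637


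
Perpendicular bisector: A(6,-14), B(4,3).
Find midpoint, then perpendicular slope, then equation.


Midpoint = (5, -5.5)
Slope of AB = dy/dx = 17/(-2) = -8.5000
Perp slope = -dx/dy = 2/17 = 0.1176
b = My - (perp slope)*Mx = -5.5 + (-2*5)/17 = -5.5 - 0.5882 = -6.0882

y = 0.1176x - 6.0882


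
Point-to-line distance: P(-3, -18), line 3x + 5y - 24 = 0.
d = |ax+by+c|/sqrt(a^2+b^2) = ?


|3*(-3) + 5*(-18) - 24| = |-123| = 123
sqrt(9 + 25) = sqrt(34) = 5.8310
d = 123/sqrt(34) = 21.0943

21.0943


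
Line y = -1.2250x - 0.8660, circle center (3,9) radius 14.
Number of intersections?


Substitute y = -1.2250x - 0.8660: (x-3)^2 + (-1.2250x- 0.8660-9)^2 = 196
Expand to Ax^2 + Bx + C = 0, where b-k = -9.866
A = 1+m^2 = 2.500625
B = 2(m(b-k) - h) = 2(-1.2250*(-9.866) - 3) = 18.1717
C = h^2 + (b-k)^2 - r^2 = 9 + 97.337956 - 196 = -89.662044
disc = B^2-4AC = 330.2107 + 896.8446 = 1227.0553
disc > 0

2 intersection points


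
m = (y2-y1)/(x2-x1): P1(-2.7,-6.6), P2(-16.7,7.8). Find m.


dy = 7.8 + 6.6 = 14.4
dx = -16.7 + 2.7 = -14.0
m = 14.4/(-14.0) = -1.0286

m = -1.0286


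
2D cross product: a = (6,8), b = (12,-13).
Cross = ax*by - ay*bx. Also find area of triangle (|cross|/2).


cross = 6*(-13) - 8*12 = -78 - 96 = -174
Triangle area = |-174|/2 = 174/2 = 87.0000

cross = -174, triangle area = 87.0000


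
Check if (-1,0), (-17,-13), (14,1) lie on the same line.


-1*(-13-1) - 17*(1-0) + 14*(0+ 13)
= 14 - 17 + 182 = 179

No, not collinear (determinant = 179)


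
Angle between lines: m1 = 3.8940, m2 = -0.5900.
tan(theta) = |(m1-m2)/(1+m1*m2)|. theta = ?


m1-m2 = 4.484
1+m1*m2 = -1.29746
tan(theta) = |4.484/(-1.29746)| = 3.455983
theta = arctan(|4.484/(-1.29746)|) = 73.8620 degrees (acute angle)

73.8620 degrees


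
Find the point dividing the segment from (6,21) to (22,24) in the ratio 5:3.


Px = (5*22 + 3*6)/8 = 128/8 = 16.0000
Py = (5*24 + 3*21)/8 = 183/8 = 22.8750

P = (16.0000, 22.8750)


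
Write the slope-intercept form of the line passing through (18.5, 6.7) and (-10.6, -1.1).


m = (-7.8)/(-29.1) = 0.2680
b = y1 - m*x1 = 6.7 - (-7.8*18.5)/(-29.1) = 6.7 - 4.9588 = 1.7412

y = 0.2680x + 1.7412


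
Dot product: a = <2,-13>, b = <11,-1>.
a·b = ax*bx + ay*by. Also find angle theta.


a·b = 2*11 - 13*(-1) = 22 + 13 = 35
|a| = sqrt(4+169) = 13.1529
|b| = sqrt(121+1) = 11.0454
cos(theta) = 35/(sqrt(173)*sqrt(122)) = 35/sqrt(21106) = 0.240916
theta = arccos(35/sqrt(21106)) = 76.0594 degrees

a·b = 35, theta = 76.0594 deg


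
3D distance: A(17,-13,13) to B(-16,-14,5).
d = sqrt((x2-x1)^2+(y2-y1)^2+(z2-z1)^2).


dx=-33, dy=-1, dz=-8
d = sqrt(1089+1+64) = sqrt(1154) = 33.9706

33.9706


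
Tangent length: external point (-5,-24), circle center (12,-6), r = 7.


d = sqrt((-5-12)^2 + (-24+ 6)^2) = sqrt(289+324) = 24.7588
L = sqrt(613.0000 - 49) = sqrt(564.0000) = 23.7487

23.7487


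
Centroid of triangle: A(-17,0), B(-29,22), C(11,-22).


Gx = (-17- 29+11)/3 = -35/3 = -11.6667
Gy = (0+22- 22)/3 = 0/3 = 0

G = (-11.6667, 0)


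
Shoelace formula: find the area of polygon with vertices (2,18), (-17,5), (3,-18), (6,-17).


sum(xi*y_{i+1}) = 2*5 - 17*(-18) + 3*(-17) + 6*18 = 373
sum(yi*x_{i+1}) = 18*(-17) + 5*3 - 18*6 - 17*2 = -433
Area = |373 + 433|/2 = 806/2 = 403.0000

403.0000 sq units


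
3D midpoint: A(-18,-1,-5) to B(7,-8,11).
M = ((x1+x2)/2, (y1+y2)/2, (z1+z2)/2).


Mx = (-18+7)/2 = -5.5000
My = (-1- 8)/2 = -4.5000
Mz = (-5+11)/2 = 3.0000

M = (-5.5000, -4.5000, 3.0000)


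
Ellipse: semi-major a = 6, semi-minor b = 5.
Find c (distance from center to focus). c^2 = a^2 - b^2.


c^2 = 6^2 - 5^2 = 36 - 25 = 11
c = sqrt(11) = 3.3166

c = 3.3166


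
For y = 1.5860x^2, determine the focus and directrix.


a = 1.5860
1/(4a) = 0.1576
Focus = (0, 0.1576)
Directrix: y = -0.1576

Focus = (0, 0.1576), Directrix: y = -0.1576


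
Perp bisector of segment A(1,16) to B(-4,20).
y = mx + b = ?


Midpoint = (-1.5, 18)
Slope of AB = dy/dx = 4/(-5) = -0.8000
Perp slope = -dx/dy = 5/4 = 1.2500
b = My - (perp slope)*Mx = 18 + (-5*(-1.5))/4 = 18 + 1.8750 = 19.8750

y = 1.2500x + 19.8750


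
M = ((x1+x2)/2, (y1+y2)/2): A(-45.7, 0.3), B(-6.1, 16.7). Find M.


Mx = (-45.7 - 6.1)/2 = -51.8/2 = -25.9000
My = (0.3 + 16.7)/2 = 17.0/2 = 8.5000

(-25.9000, 8.5000)


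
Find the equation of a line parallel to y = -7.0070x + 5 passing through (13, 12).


Parallel lines have equal slopes.
m2 = -7.0070
b2 = 12 + 7.0070*13 = 103.0910

y = -7.0070x + 103.0910


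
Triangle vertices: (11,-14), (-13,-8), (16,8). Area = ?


11*(-8-8) = -176
-13*(8+ 14) = -286
16*(-14+ 8) = -96
sum = -558
Area = |-558|/2 = 279.0000

279.0000 sq units


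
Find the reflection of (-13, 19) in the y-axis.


Reflection rule for y-axis: (-x, y)
(-13, 19) -> (13, 19)

(13, 19)


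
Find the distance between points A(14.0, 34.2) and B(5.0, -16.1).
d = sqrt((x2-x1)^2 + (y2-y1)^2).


dx = 5.0 - 14.0 = -9.0
dy = -16.1 - 34.2 = -50.3
d = sqrt(81.0 + 2530.09) = sqrt(2611.09) = 51.0988

51.0988


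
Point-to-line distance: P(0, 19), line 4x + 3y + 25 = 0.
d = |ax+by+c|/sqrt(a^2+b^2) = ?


|4*0 + 3*19 + 25| = |82| = 82
sqrt(16 + 9) = sqrt(25) = 5.0000
d = 82/sqrt(25) = 16.4000

16.4000


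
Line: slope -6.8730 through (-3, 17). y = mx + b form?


y - 17 = -6.8730(x + 3)
y = -6.8730x + 17 + 6.8730*(-3)
y = -6.8730x - 3.6190

y = -6.8730x - 3.6190


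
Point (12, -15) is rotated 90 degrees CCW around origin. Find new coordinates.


cos(90) = 0, sin(90) = 1
x' = 12*0 + 15*1 = 15
y' = 12*1 - 15*0 = 12

(15, 12)


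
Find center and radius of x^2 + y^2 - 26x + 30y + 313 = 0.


h = -D/2 = 26/2 = 13
k = -E/2 = -30/2 = -15
r^2 = h^2 + k^2 - F = 169 + 225 - 313 = 81
r = 9

Center (13, -15), radius = 9


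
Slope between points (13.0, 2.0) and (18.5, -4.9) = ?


dy = -4.9 - 2.0 = -6.9
dx = 18.5 - 13.0 = 5.5
m = -6.9/5.5 = -1.2545

m = -1.2545


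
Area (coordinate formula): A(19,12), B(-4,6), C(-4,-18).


19*(6+ 18) = 456
-4*(-18-12) = 120
-4*(12-6) = -24
sum = 552
Area = |552|/2 = 276.0000

276.0000 sq units


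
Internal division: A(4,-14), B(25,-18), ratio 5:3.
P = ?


Px = (5*25 + 3*4)/8 = 137/8 = 17.1250
Py = (5*(-18) + 3*(-14))/8 = -132/8 = -16.5000

P = (17.1250, -16.5000)


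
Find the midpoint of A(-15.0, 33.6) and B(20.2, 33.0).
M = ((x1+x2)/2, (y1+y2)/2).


Mx = (-15.0 + 20.2)/2 = 5.2/2 = 2.6000
My = (33.6 + 33.0)/2 = 66.6/2 = 33.3000

(2.6000, 33.3000)


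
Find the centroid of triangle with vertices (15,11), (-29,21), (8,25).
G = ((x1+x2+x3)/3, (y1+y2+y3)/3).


Gx = (15- 29+8)/3 = -6/3 = -2.0000
Gy = (11+21+25)/3 = 57/3 = 19.0000

G = (-2.0000, 19.0000)


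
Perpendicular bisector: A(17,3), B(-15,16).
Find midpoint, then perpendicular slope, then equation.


Midpoint = (1, 9.5)
Slope of AB = dy/dx = 13/(-32) = -0.4062
Perp slope = -dx/dy = 32/13 = 2.4615
b = My - (perp slope)*Mx = 9.5 + (-32*1)/13 = 9.5 - 2.4615 = 7.0385

y = 2.4615x + 7.0385


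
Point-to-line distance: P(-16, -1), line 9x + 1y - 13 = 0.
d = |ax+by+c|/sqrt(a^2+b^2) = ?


|9*(-16) + 1*(-1) - 13| = |-158| = 158
sqrt(81 + 1) = sqrt(82) = 9.0554
d = 158/sqrt(82) = 17.4482

17.4482


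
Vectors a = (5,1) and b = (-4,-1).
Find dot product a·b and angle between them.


a·b = 5*(-4) + 1*(-1) = -20 - 1 = -21
|a| = sqrt(25+1) = 5.0990
|b| = sqrt(16+1) = 4.1231
cos(theta) = -21/(sqrt(26)*sqrt(17)) = -21/sqrt(442) = -0.998868
theta = arccos(-21/sqrt(442)) = 177.2737 degrees

a·b = -21, theta = 177.2737 deg


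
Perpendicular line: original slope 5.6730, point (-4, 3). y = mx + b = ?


Perpendicular slope = -1/m1 = -1/5.6730 = -0.1763
b2 = y0 - m2*x0 = 3 - 4/5.6730 = 3 - 0.7051 = 2.2949

y = -0.1763x + 2.2949


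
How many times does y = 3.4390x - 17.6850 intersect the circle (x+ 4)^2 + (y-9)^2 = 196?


Substitute y = 3.4390x - 17.6850: (x+ 4)^2 + (3.4390x- 17.6850-9)^2 = 196
Expand to Ax^2 + Bx + C = 0, where b-k = -26.685
A = 1+m^2 = 12.826721
B = 2(m(b-k) - h) = 2(3.4390*(-26.685) + 4) = -175.53943
C = h^2 + (b-k)^2 - r^2 = 16 + 712.089225 - 196 = 532.089225
disc = B^2-4AC = 30814.0915 - 27299.8401 = 3514.2514
disc > 0

2 intersection points


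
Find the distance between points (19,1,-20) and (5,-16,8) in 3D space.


dx=-14, dy=-17, dz=28
d = sqrt(196+289+784) = sqrt(1269) = 35.6230

35.6230


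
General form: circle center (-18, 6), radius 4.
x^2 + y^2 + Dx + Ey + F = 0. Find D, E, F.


(x+ 18)^2 + (y-6)^2 = 4^2
D = -2h = 36, E = -2k = -12
F = h^2+k^2-r^2 = 324+36-16 = 344

D = 36, E = -12, F = 344


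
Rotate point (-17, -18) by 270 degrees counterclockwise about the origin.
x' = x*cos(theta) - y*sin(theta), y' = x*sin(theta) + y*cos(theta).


cos(270) = 0, sin(270) = -1
x' = -17*0 + 18*(-1) = -18
y' = -17*(-1) - 18*0 = 17

(-18, 17)


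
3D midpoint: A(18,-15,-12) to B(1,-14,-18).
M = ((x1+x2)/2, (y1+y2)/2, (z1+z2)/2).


Mx = (18+1)/2 = 9.5000
My = (-15- 14)/2 = -14.5000
Mz = (-12- 18)/2 = -15.0000

M = (9.5000, -14.5000, -15.0000)


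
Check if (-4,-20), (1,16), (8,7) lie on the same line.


-4*(16-7) + 1*(7+ 20) + 8*(-20-16)
= -36 + 27 - 288 = -297

No, not collinear (determinant = -297)


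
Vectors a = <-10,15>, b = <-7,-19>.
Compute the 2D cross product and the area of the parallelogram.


cross = -10*(-19) - 15*(-7) = 190 + 105 = 295
Parallelogram area = |295| = 295

cross = 295, parallelogram area = 295


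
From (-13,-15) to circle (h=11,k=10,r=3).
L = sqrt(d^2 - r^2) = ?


d = sqrt((-13-11)^2 + (-15-10)^2) = sqrt(576+625) = 34.6554
L = sqrt(1201.0000 - 9) = sqrt(1192.0000) = 34.5254

34.5254


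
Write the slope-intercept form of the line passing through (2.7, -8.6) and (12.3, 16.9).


m = (25.5)/(9.6) = 2.6562
b = y1 - m*x1 = -8.6 - (25.5*2.7)/(9.6) = -8.6 - 7.1719 = -15.7719

y = 2.6562x - 15.7719


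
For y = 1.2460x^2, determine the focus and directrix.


a = 1.2460
1/(4a) = 0.2006
Focus = (0, 0.2006)
Directrix: y = -0.2006

Focus = (0, 0.2006), Directrix: y = -0.2006


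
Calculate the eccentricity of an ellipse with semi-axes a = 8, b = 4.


c = sqrt(64-16) = sqrt(48) = 6.9282
e = c/a = sqrt(48)/8 = 0.8660

e = 0.8660


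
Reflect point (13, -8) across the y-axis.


Reflection rule for y-axis: (-x, y)
(13, -8) -> (-13, -8)

(-13, -8)


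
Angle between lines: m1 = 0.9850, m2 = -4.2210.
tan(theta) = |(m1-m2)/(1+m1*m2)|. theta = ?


m1-m2 = 5.206
1+m1*m2 = -3.157685
tan(theta) = |5.206/(-3.157685)| = 1.648676
theta = arctan(|5.206/(-3.157685)|) = 58.7612 degrees (acute angle)

58.7612 degrees


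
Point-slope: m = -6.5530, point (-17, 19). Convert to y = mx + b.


y - 19 = -6.5530(x + 17)
y = -6.5530x + 19 + 6.5530*(-17)
y = -6.5530x - 92.4010

y = -6.5530x - 92.4010


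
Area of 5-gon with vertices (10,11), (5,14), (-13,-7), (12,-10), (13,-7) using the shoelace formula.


sum(xi*y_{i+1}) = 10*14 + 5*(-7) - 13*(-10) + 12*(-7) + 13*11 = 294
sum(yi*x_{i+1}) = 11*5 + 14*(-13) - 7*12 - 10*13 - 7*10 = -411
Area = |294 + 411|/2 = 705/2 = 352.5000

352.5000 sq units


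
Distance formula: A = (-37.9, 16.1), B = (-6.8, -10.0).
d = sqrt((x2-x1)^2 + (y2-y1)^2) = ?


dx = -6.8 + 37.9 = 31.1
dy = -10.0 - 16.1 = -26.1
d = sqrt(967.21 + 681.21) = sqrt(1648.42) = 40.6007

40.6007


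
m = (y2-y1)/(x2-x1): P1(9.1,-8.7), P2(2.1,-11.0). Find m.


dy = -11.0 + 8.7 = -2.3
dx = 2.1 - 9.1 = -7.0
m = -2.3/(-7.0) = 0.3286

m = 0.3286


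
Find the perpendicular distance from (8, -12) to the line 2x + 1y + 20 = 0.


|2*8 + 1*(-12) + 20| = |24| = 24
sqrt(4 + 1) = sqrt(5) = 2.2361
d = 24/sqrt(5) = 10.7331

10.7331


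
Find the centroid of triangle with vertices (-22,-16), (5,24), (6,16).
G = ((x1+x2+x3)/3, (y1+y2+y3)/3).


Gx = (-22+5+6)/3 = -11/3 = -3.6667
Gy = (-16+24+16)/3 = 24/3 = 8.0000

G = (-3.6667, 8.0000)


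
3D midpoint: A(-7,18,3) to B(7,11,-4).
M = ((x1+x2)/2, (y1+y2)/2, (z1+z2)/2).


Mx = (-7+7)/2 = 0
My = (18+11)/2 = 14.5000
Mz = (3- 4)/2 = -0.5000

M = (0, 14.5000, -0.5000)


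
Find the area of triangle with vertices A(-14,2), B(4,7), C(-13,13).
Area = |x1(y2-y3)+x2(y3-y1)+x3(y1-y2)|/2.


-14*(7-13) = 84
4*(13-2) = 44
-13*(2-7) = 65
sum = 193
Area = |193|/2 = 96.5000

96.5000 sq units


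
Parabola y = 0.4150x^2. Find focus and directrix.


a = 0.4150
1/(4a) = 0.6024
Focus = (0, 0.6024)
Directrix: y = -0.6024

Focus = (0, 0.6024), Directrix: y = -0.6024


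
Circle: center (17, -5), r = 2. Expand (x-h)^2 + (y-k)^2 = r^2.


(x-17)^2 + (y+ 5)^2 = 2^2
D = -2h = -34, E = -2k = 10
F = h^2+k^2-r^2 = 289+25-4 = 310

x^2 + y^2 - 34x + 10y + 310 = 0


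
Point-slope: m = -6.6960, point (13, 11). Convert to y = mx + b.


y - 11 = -6.6960(x - 13)
y = -6.6960x + 11 + 6.6960*13
y = -6.6960x + 98.0480

y = -6.6960x + 98.0480


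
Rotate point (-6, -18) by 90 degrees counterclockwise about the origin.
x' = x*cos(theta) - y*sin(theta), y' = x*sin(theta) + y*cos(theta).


cos(90) = 0, sin(90) = 1
x' = -6*0 + 18*1 = 18
y' = -6*1 - 18*0 = -6

(18, -6)


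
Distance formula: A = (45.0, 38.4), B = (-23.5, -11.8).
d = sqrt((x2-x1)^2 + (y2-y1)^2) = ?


dx = -23.5 - 45.0 = -68.5
dy = -11.8 - 38.4 = -50.2
d = sqrt(4692.25 + 2520.04) = sqrt(7212.29) = 84.9252

84.9252


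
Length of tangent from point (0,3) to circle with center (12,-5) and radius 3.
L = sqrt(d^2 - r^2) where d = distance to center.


d = sqrt((0-12)^2 + (3+ 5)^2) = sqrt(144+64) = 14.4222
L = sqrt(208.0000 - 9) = sqrt(199.0000) = 14.1067

14.1067


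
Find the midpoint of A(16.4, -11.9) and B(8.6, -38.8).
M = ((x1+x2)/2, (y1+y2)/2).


Mx = (16.4 + 8.6)/2 = 25.0/2 = 12.5000
My = (-11.9 - 38.8)/2 = -50.7/2 = -25.3500

(12.5000, -25.3500)


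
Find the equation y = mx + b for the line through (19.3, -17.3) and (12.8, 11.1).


m = (28.4)/(-6.5) = -4.3692
b = y1 - m*x1 = -17.3 - (28.4*19.3)/(-6.5) = -17.3 + 84.3262 = 67.0262

y = -4.3692x + 67.0262


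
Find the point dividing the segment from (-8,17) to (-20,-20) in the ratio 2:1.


Px = (2*(-20) + 1*(-8))/3 = -48/3 = -16.0000
Py = (2*(-20) + 1*17)/3 = -23/3 = -7.6667

P = (-16.0000, -7.6667)


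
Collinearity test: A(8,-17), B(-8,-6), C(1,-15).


8*(-6+ 15) - 8*(-15+ 17) + 1*(-17+ 6)
= 72 - 16 - 11 = 45

No, not collinear (determinant = 45)


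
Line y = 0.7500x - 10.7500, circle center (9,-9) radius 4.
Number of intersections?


Substitute y = 0.7500x - 10.7500: (x-9)^2 + (0.7500x- 10.7500+ 9)^2 = 16
Expand to Ax^2 + Bx + C = 0, where b-k = -1.75
A = 1+m^2 = 1.5625
B = 2(m(b-k) - h) = 2(0.7500*(-1.75) - 9) = -20.625
C = h^2 + (b-k)^2 - r^2 = 81 + 3.0625 - 16 = 68.0625
disc = B^2-4AC = 425.3906 - 425.3906 = 0
disc = 0

1 intersection point (tangent)


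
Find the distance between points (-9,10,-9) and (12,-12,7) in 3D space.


dx=21, dy=-22, dz=16
d = sqrt(441+484+256) = sqrt(1181) = 34.3657

34.3657


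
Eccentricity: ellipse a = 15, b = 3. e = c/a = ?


c = sqrt(225-9) = sqrt(216) = 14.6969
e = c/a = sqrt(216)/15 = 0.9798

e = 0.9798


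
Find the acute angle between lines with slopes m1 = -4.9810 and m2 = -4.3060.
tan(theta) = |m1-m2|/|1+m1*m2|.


m1-m2 = -0.675
1+m1*m2 = 22.448186
tan(theta) = |-0.675/22.448186| = 0.030069
theta = arctan(|-0.675/22.448186|) = 1.7223 degrees (acute angle)

1.7223 degrees


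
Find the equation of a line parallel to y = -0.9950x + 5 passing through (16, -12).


Parallel lines have equal slopes.
m2 = -0.9950
b2 = -12 + 0.9950*16 = 3.9200

y = -0.9950x + 3.9200


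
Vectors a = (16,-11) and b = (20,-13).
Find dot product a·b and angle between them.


a·b = 16*20 - 11*(-13) = 320 + 143 = 463
|a| = sqrt(256+121) = 19.4165
|b| = sqrt(400+169) = 23.8537
cos(theta) = 463/(sqrt(377)*sqrt(569)) = 463/sqrt(214513) = 0.999664
theta = arccos(463/sqrt(214513)) = 1.4847 degrees

a·b = 463, theta = 1.4847 deg


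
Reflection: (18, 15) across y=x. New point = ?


Reflection rule for y=x: (y, x)
(18, 15) -> (15, 18)

(15, 18)


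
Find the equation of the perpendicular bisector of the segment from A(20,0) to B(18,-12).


Midpoint = (19, -6)
Slope of AB = dy/dx = -12/(-2) = 6.0000
Perp slope = -dx/dy = -2/12 = -0.1667
b = My - (perp slope)*Mx = -6 + (-2*19)/(-12) = -6 + 3.1667 = -2.8333

y = -0.1667x - 2.8333


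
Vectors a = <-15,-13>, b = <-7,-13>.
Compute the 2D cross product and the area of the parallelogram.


cross = -15*(-13) + 13*(-7) = 195 - 91 = 104
Parallelogram area = |104| = 104

cross = 104, parallelogram area = 104


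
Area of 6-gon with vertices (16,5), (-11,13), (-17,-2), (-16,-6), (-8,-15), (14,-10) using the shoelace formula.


sum(xi*y_{i+1}) = 16*13 - 11*(-2) - 17*(-6) - 16*(-15) - 8*(-10) + 14*5 = 722
sum(yi*x_{i+1}) = 5*(-11) + 13*(-17) - 2*(-16) - 6*(-8) - 15*14 - 10*16 = -566
Area = |722 + 566|/2 = 1288/2 = 644.0000

644.0000 sq units


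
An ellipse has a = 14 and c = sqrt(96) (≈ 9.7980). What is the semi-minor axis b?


b^2 = 14^2 - (sqrt(96))^2 = 196 - 96 = 100
b = sqrt(100) = 10

b = 10


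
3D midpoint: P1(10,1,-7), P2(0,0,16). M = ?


Mx = (10+0)/2 = 5.0000
My = (1+0)/2 = 0.5000
Mz = (-7+16)/2 = 4.5000

M = (5.0000, 0.5000, 4.5000)


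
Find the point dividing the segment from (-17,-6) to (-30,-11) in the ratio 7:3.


Px = (7*(-30) + 3*(-17))/10 = -261/10 = -26.1000
Py = (7*(-11) + 3*(-6))/10 = -95/10 = -9.5000

P = (-26.1000, -9.5000)


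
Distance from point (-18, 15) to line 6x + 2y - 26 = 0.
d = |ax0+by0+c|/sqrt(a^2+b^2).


|6*(-18) + 2*15 - 26| = |-104| = 104
sqrt(36 + 4) = sqrt(40) = 6.3246
d = 104/sqrt(40) = 16.4438

16.4438


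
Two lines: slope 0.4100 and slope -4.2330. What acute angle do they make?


m1-m2 = 4.643
1+m1*m2 = -0.73553
tan(theta) = |4.643/(-0.73553)| = 6.312455
theta = arctan(|4.643/(-0.73553)|) = 80.9982 degrees (acute angle)

80.9982 degrees


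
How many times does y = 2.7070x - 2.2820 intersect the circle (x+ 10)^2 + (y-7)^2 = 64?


Substitute y = 2.7070x - 2.2820: (x+ 10)^2 + (2.7070x- 2.2820-7)^2 = 64
Expand to Ax^2 + Bx + C = 0, where b-k = -9.282
A = 1+m^2 = 8.327849
B = 2(m(b-k) - h) = 2(2.7070*(-9.282) + 10) = -30.252748
C = h^2 + (b-k)^2 - r^2 = 100 + 86.155524 - 64 = 122.155524
disc = B^2-4AC = 915.2288 - 4069.1710 = -3153.9422
disc < 0

0 intersection points


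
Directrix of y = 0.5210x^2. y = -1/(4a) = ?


a = 0.5210
1/(4a) = 0.4798
directrix: y = -0.4798 = -0.4798

y = -0.4798


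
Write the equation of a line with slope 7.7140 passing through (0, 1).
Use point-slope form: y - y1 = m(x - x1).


y - 1 = 7.7140(x - 0)
y = 7.7140x + 1 - 7.7140*0
y = 7.7140x + 1.0000

y = 7.7140x + 1.0000


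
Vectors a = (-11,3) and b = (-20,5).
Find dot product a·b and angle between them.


a·b = -11*(-20) + 3*5 = 220 + 15 = 235
|a| = sqrt(121+9) = 11.4018
|b| = sqrt(400+25) = 20.6155
cos(theta) = 235/(sqrt(130)*sqrt(425)) = 235/sqrt(55250) = 0.999774
theta = arccos(235/sqrt(55250)) = 1.2189 degrees

a·b = 235, theta = 1.2189 deg


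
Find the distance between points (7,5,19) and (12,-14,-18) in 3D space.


dx=5, dy=-19, dz=-37
d = sqrt(25+361+1369) = sqrt(1755) = 41.8927

41.8927


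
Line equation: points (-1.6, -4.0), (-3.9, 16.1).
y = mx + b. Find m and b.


m = (20.1)/(-2.3) = -8.7391
b = y1 - m*x1 = -4.0 - (20.1*(-1.6))/(-2.3) = -4.0 - 13.9826 = -17.9826

y = -8.7391x - 17.9826


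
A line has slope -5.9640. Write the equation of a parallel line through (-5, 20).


Parallel lines have equal slopes.
m2 = -5.9640
b2 = 20 + 5.9640*(-5) = -9.8200

y = -5.9640x - 9.8200


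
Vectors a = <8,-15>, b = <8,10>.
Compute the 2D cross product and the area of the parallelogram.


cross = 8*10 + 15*8 = 80 + 120 = 200
Parallelogram area = |200| = 200

cross = 200, parallelogram area = 200


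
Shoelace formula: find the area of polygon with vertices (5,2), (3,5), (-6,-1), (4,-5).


sum(xi*y_{i+1}) = 5*5 + 3*(-1) - 6*(-5) + 4*2 = 60
sum(yi*x_{i+1}) = 2*3 + 5*(-6) - 1*4 - 5*5 = -53
Area = |60 + 53|/2 = 113/2 = 56.5000

56.5000 sq units


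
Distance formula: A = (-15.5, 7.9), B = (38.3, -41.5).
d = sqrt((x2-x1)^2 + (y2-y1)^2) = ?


dx = 38.3 + 15.5 = 53.8
dy = -41.5 - 7.9 = -49.4
d = sqrt(2894.44 + 2440.36) = sqrt(5334.8) = 73.0397

73.0397


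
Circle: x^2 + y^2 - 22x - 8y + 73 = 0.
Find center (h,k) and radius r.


h = -D/2 = 22/2 = 11
k = -E/2 = 8/2 = 4
r^2 = h^2 + k^2 - F = 121 + 16 - 73 = 64
r = 8

Center (11, 4), radius = 8


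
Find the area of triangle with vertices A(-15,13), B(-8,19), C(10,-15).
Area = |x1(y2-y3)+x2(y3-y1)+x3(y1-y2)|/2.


-15*(19+ 15) = -510
-8*(-15-13) = 224
10*(13-19) = -60
sum = -346
Area = |-346|/2 = 173.0000

173.0000 sq units


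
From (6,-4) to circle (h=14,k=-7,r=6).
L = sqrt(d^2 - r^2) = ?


d = sqrt((6-14)^2 + (-4+ 7)^2) = sqrt(64+9) = 8.5440
L = sqrt(73.0000 - 36) = sqrt(37.0000) = 6.0828

6.0828


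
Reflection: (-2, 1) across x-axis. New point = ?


Reflection rule for x-axis: (x, -y)
(-2, 1) -> (-2, -1)

(-2, -1)


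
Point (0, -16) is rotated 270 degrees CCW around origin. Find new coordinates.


cos(270) = 0, sin(270) = -1
x' = 0*0 + 16*(-1) = -16
y' = 0*(-1) - 16*0 = 0

(-16, 0)


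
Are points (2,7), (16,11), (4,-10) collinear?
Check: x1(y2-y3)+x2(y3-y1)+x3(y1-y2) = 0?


2*(11+ 10) + 16*(-10-7) + 4*(7-11)
= 42 - 272 - 16 = -246

No, not collinear (determinant = -246)


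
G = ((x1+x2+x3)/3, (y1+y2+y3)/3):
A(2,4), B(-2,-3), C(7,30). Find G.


Gx = (2- 2+7)/3 = 7/3 = 2.3333
Gy = (4- 3+30)/3 = 31/3 = 10.3333

G = (2.3333, 10.3333)
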